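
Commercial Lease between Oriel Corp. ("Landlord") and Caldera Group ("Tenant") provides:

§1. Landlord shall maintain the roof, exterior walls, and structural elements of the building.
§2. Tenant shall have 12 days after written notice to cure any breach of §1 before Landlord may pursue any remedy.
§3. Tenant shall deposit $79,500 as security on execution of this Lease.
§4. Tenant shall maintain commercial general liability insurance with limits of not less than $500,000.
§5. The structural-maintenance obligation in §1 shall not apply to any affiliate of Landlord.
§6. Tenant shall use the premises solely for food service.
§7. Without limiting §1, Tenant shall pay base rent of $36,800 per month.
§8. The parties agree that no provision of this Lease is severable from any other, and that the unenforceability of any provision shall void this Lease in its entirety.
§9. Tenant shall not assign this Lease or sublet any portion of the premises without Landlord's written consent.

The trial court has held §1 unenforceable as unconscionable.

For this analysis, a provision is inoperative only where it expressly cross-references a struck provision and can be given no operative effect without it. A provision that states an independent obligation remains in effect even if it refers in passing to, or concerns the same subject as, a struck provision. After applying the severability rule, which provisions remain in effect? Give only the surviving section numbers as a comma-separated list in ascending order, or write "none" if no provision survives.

none

§1 is struck. §2 operates only by reference to §1, so it falls with §1. The whole of §5 is the carve-out from the structural-maintenance obligation, defined by reference to §1, so §5 cannot stand once §1 is removed. §8 provides that the Lease is not severable, so the invalidity of any one provision voids the entire Lease. No provision of the Lease survives.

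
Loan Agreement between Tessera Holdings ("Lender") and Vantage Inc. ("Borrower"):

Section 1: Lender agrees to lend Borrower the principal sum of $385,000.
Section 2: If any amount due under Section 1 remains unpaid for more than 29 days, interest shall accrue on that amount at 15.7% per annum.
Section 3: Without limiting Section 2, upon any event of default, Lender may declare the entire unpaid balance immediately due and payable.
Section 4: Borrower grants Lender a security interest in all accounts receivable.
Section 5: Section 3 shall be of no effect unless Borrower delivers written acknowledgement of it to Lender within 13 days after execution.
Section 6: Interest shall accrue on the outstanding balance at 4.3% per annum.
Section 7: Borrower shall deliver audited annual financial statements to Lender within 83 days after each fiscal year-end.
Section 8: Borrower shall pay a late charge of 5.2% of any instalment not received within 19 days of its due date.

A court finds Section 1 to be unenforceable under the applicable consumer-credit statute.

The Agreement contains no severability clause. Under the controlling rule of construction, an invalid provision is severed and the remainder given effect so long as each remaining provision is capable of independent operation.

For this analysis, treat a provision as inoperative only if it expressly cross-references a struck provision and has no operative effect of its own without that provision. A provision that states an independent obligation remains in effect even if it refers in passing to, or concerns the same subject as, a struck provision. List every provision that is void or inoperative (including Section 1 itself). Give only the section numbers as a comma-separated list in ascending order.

1, 2

Section 1 is struck. Section 2 does nothing except set the default interest on the principal amount by reference to Section 1; with Section 1 gone it has no independent effect and is inoperative. Although Section 3 refers to Section 2, its operative terms do not depend on Section 2, so it remains in effect. With no severability clause, the stated default rule severs what cannot stand and enforces each remaining provision that can operate on its own. That leaves Section 3, Section 4, Section 5, Section 6, Section 7, and Section 8 in effect.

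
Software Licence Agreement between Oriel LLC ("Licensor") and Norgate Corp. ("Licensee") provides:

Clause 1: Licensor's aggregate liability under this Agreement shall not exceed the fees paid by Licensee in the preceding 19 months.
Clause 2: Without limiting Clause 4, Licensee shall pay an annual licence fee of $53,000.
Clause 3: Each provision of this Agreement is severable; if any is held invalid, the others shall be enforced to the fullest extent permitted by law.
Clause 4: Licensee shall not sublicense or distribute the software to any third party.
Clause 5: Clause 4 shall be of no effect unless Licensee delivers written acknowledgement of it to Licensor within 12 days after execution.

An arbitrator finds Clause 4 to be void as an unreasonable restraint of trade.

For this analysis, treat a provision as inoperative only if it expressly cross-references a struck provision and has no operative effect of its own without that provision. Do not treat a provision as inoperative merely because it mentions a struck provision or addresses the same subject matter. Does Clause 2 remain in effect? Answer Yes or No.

Clause 4 is struck. The only function of Clause 5 is the acknowledgement condition for Clause 4, so it cannot stand once Clause 4 is removed. Clause 2 mentions Clause 4 but its own obligation stands independently of Clause 4, so Clause 2 is not affected. Under the severability clause in Clause 3, the remaining provisions continue in force. The provisions still in force are Clause 1, Clause 2, and Clause 3. Clause 2 is among the surviving provisions, so the answer is yes.

Yes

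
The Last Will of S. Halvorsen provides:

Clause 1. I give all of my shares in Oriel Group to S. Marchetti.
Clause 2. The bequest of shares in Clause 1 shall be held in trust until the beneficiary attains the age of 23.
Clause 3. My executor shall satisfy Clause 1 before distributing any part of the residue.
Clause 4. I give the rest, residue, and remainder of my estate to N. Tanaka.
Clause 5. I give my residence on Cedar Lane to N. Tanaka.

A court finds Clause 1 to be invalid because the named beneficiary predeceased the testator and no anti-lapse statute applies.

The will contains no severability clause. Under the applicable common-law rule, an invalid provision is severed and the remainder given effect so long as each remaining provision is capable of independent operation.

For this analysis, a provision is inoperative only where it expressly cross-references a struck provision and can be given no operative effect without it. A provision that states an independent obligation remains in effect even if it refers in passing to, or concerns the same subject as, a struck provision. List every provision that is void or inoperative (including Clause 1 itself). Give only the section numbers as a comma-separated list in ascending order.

1, 2, 3

Clause 1 is struck. Clause 2 operates only by reference to Clause 1, so it falls with Clause 1. The only function of Clause 3 is the priority direction for Clause 1, so it cannot stand once Clause 1 is removed. With no severability clause, the stated default rule severs what cannot stand and enforces each remaining provision that can operate on its own. Clause 4 and Clause 5 remain in effect.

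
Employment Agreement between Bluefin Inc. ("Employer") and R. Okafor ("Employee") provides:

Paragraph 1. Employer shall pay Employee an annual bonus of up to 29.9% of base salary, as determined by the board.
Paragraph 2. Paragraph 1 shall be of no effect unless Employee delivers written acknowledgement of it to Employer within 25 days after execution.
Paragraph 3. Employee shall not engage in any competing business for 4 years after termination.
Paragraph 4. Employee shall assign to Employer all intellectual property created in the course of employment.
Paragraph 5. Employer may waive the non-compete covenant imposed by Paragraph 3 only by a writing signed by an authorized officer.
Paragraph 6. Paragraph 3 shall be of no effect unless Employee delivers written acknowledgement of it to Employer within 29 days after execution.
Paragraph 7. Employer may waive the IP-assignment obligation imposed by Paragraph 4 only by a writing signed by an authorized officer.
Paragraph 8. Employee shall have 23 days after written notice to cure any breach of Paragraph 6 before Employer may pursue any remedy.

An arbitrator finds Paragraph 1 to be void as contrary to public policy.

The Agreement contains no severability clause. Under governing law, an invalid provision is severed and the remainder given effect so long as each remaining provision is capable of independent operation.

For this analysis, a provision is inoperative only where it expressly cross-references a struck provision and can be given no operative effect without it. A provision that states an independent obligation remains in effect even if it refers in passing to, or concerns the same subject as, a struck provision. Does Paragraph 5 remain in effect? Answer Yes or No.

Paragraph 1 is struck. The only function of Paragraph 2 is the acknowledgement condition for Paragraph 1, so it cannot stand once Paragraph 1 is removed. Under the stated default rule, only provisions that cannot operate independently fall away; the rest are enforced. Paragraph 3, Paragraph 4, Paragraph 5, Paragraph 6, Paragraph 7, and Paragraph 8 remain in effect. Paragraph 5 is among the surviving provisions, so the answer is yes.

Yes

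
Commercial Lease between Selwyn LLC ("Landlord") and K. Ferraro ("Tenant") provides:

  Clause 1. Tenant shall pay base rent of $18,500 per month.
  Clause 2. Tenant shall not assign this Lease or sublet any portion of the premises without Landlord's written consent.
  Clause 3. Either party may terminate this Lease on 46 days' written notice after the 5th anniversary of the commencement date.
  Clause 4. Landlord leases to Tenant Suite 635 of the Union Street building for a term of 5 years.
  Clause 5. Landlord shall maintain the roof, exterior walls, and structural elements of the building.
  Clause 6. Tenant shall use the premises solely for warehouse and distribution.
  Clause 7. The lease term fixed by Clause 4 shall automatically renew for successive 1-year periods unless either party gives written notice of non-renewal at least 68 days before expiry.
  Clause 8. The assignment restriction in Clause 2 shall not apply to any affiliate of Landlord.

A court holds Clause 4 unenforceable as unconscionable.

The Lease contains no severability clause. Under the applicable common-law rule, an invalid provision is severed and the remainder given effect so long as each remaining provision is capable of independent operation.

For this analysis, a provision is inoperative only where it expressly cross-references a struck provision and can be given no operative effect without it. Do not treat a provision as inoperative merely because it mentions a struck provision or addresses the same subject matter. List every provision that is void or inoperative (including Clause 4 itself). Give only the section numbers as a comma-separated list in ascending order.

Clause 4 is struck. The whole of Clause 7 is the renewal of the lease term, defined by reference to Clause 4, so Clause 7 cannot stand once Clause 4 is removed. Under the stated default rule, only provisions that cannot operate independently fall away; the rest are enforced. Clause 1, Clause 2, Clause 3, Clause 5, Clause 6, and Clause 8 remain in effect.

4, 7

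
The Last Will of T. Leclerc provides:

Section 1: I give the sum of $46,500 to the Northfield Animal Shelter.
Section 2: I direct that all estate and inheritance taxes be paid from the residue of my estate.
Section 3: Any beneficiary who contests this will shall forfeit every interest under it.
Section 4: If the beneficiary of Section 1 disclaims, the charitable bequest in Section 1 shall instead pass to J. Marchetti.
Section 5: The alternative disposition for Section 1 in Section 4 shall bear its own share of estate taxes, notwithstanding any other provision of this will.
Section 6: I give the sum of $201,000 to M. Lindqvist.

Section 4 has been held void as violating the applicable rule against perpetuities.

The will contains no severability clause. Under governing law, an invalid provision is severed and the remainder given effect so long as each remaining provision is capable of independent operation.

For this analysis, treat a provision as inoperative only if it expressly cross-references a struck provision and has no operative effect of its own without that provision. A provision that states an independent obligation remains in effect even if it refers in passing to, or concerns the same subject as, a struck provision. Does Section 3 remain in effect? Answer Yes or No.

Yes

Section 4 is struck. The only function of Section 5 is the tax charge on Section 4, so it cannot stand once Section 4 is removed. Under the stated default rule, only provisions that cannot operate independently fall away; the rest are enforced. The provisions still in force are Section 1, Section 2, Section 3, and Section 6. Section 3 is among the surviving provisions, so the answer is yes.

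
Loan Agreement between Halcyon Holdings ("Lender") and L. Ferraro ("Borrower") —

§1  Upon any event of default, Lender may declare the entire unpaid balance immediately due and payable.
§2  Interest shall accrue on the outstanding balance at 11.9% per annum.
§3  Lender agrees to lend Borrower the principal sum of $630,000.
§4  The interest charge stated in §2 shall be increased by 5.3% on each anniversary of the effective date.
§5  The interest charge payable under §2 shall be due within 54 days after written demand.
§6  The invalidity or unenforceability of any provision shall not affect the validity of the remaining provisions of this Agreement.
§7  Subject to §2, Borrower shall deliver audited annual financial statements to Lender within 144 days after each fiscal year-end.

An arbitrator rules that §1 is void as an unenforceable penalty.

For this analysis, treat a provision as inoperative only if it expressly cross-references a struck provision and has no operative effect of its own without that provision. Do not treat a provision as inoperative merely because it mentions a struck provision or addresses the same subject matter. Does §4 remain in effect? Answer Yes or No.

§1 is struck. No other provision's operative terms depend on §1. §6 is a severability clause and preserves every provision that can still be given independent effect. The provisions still in force are §2, §3, §4, §5, §6, and §7. §4 is among the surviving provisions, so the answer is yes.

Yes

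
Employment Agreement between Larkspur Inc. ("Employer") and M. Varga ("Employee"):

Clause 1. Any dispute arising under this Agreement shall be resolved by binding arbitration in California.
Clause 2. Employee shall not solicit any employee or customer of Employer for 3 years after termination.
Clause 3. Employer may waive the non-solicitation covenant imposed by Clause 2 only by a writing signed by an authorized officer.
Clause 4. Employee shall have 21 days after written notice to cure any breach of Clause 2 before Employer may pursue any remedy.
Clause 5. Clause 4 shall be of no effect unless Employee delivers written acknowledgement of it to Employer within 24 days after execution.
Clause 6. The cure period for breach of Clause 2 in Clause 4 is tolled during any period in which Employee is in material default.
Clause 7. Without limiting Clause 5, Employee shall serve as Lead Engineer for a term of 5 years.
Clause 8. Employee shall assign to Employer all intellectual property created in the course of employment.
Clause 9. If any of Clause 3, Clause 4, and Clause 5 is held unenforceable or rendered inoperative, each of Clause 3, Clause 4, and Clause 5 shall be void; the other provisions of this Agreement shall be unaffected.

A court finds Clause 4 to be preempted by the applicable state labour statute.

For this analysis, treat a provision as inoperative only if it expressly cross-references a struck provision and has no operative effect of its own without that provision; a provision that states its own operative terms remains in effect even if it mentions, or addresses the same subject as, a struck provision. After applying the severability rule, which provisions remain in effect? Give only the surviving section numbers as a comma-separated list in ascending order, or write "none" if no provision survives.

Clause 4 is struck. Clause 5 operates only by reference to Clause 4, so it falls with Clause 4. Clause 6 has no operative effect of its own apart from Clause 4 and is therefore inoperative. Clause 7 mentions Clause 5 but its own obligation stands independently of Clause 5, so Clause 7 is not affected. Clause 9 declares Clause 3, Clause 4, and Clause 5 mutually dependent; since one of them has fallen, all of them are of no effect. That brings down Clause 3 as well. The remainder continues in force under Clause 9. That leaves Clause 1, Clause 2, Clause 7, Clause 8, and Clause 9 in effect.

1, 2, 7, 8, 9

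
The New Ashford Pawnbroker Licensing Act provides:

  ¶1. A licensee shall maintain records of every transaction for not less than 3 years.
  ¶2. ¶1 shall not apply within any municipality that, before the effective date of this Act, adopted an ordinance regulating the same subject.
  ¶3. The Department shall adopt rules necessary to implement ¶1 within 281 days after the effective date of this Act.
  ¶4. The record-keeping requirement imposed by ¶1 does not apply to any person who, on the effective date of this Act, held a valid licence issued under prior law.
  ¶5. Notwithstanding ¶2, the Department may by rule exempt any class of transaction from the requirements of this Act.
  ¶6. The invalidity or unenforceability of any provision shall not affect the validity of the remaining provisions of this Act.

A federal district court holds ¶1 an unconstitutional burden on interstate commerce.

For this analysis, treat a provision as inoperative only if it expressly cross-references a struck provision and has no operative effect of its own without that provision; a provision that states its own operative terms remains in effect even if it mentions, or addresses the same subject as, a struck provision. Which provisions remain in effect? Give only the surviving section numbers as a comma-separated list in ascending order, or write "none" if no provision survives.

5, 6

¶1 is struck. ¶2 has no operative effect of its own apart from ¶1 and is therefore inoperative. The only function of ¶3 is the rulemaking mandate for ¶1, so it cannot stand once ¶1 is removed. The only function of ¶4 is the grandfather exemption from ¶1, so it cannot stand once ¶1 is removed. ¶5 mentions ¶2 but its own obligation stands independently of ¶2, so ¶5 is not affected. ¶6 is a severability clause and preserves every provision that can still be given independent effect. The provisions still in force are ¶5 and ¶6.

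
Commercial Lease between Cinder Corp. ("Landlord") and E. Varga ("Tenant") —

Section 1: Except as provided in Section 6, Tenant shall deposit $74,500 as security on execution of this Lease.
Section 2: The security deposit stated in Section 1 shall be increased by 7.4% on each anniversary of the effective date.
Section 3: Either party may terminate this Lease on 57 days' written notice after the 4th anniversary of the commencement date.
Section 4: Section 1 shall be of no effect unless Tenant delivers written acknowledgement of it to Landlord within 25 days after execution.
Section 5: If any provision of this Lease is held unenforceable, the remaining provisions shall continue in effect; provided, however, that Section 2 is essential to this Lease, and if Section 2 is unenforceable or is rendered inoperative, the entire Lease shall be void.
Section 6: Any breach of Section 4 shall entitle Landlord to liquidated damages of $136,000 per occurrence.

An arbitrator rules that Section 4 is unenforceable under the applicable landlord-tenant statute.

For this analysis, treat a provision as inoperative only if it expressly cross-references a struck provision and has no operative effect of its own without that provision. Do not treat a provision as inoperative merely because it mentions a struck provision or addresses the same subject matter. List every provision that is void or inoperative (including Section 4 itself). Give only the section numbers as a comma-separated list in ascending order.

4, 6

Section 4 is struck. Section 6 has no operative effect of its own apart from Section 4 and is therefore inoperative. Although Section 1 refers to Section 6, its operative terms do not depend on Section 6, so it remains in effect. Section 5 makes Section 2 an essential term, but Section 2 is unaffected, so the severability proviso in Section 5 preserves the remaining provisions. Section 1, Section 2, Section 3, and Section 5 remain in effect.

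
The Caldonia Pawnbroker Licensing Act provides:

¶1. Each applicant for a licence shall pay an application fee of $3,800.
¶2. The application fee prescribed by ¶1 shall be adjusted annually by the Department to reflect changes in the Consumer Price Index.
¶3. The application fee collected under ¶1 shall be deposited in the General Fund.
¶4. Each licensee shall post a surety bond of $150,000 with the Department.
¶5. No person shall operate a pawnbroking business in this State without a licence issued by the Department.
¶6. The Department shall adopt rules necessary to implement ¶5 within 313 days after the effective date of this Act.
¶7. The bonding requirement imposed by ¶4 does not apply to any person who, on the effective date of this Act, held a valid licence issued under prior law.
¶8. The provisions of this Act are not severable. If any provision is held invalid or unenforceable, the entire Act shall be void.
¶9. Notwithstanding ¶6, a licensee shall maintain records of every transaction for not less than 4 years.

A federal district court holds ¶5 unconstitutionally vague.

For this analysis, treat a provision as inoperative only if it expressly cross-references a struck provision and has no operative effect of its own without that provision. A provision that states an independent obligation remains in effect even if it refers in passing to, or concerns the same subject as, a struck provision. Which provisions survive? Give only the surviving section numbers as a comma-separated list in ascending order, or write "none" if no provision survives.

¶5 is struck. ¶6 operates only by reference to ¶5, so it falls with ¶5. ¶8 provides that the Act is not severable, so the invalidity of any one provision voids the entire Act. No provision of the Act survives.

none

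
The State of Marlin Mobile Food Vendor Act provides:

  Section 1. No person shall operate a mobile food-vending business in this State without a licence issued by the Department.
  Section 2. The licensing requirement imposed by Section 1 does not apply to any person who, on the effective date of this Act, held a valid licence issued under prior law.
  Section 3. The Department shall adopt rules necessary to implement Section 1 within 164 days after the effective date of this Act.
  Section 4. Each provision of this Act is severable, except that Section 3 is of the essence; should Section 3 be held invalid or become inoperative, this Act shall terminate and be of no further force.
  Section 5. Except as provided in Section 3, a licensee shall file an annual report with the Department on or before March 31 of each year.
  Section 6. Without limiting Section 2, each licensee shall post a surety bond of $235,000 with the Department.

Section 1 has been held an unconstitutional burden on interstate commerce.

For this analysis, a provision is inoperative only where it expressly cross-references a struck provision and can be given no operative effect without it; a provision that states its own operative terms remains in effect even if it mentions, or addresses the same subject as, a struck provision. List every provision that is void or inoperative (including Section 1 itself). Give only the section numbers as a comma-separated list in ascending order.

Section 1 is struck. Section 2 has no operative effect of its own apart from Section 1 and is therefore inoperative. Section 3 merely fixes the rulemaking mandate for Section 1; with Section 1 gone it has nothing to operate on and falls away. Section 4 makes Section 3 an essential term, and Section 3 has been rendered inoperative by the cascade; under Section 4, the entire Act is therefore void. No provision of the Act survives.

1, 2, 3, 4, 5, 6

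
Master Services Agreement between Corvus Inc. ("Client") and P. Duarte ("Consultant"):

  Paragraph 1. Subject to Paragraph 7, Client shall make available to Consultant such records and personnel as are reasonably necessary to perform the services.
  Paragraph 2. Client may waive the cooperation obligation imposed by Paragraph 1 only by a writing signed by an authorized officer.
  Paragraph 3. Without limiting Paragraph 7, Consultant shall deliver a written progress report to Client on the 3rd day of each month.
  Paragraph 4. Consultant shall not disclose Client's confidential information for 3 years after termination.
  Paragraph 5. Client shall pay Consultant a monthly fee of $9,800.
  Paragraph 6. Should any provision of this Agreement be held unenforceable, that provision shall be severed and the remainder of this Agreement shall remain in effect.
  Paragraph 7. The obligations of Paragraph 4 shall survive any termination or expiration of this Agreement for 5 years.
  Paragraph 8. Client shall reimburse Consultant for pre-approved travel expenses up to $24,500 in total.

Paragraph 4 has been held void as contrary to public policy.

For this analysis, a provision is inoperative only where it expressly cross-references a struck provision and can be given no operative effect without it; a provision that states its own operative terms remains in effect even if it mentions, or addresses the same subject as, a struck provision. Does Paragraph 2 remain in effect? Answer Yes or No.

Yes

Paragraph 4 is struck. The only function of Paragraph 7 is the survival period for Paragraph 4, so it cannot stand once Paragraph 4 is removed. Paragraph 3 mentions Paragraph 7 but its own obligation stands independently of Paragraph 7, so Paragraph 3 is not affected. Paragraph 1 mentions Paragraph 7 but its own obligation stands independently of Paragraph 7, so Paragraph 1 is not affected. Under the severability clause in Paragraph 6, the remaining provisions continue in force. Paragraph 1, Paragraph 2, Paragraph 3, Paragraph 5, Paragraph 6, and Paragraph 8 remain in effect. Paragraph 2 is among the surviving provisions, so the answer is yes.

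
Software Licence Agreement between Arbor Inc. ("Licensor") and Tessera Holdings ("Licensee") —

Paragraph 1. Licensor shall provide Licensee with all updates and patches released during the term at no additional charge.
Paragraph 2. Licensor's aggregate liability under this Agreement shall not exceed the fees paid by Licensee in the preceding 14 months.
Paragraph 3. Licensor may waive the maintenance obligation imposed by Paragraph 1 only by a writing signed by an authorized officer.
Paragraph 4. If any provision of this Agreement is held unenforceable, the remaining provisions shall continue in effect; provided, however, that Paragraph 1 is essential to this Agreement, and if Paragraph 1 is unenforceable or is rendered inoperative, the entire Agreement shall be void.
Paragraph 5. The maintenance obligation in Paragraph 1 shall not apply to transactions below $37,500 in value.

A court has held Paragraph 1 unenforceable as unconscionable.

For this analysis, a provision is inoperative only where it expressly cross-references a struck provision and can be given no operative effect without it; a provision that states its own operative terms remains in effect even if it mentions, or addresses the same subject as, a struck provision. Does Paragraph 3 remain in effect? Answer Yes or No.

No

Paragraph 1 is struck. The only function of Paragraph 3 is the waiver condition for Paragraph 1, so it cannot stand once Paragraph 1 is removed. Paragraph 5 has no operative effect of its own apart from Paragraph 1 and is therefore inoperative. Paragraph 4 makes Paragraph 1 an essential term, and Paragraph 1 is the provision held invalid; under Paragraph 4, the entire Agreement is therefore void. No provision of the Agreement survives. Paragraph 3 is among the inoperative provisions, so the answer is no.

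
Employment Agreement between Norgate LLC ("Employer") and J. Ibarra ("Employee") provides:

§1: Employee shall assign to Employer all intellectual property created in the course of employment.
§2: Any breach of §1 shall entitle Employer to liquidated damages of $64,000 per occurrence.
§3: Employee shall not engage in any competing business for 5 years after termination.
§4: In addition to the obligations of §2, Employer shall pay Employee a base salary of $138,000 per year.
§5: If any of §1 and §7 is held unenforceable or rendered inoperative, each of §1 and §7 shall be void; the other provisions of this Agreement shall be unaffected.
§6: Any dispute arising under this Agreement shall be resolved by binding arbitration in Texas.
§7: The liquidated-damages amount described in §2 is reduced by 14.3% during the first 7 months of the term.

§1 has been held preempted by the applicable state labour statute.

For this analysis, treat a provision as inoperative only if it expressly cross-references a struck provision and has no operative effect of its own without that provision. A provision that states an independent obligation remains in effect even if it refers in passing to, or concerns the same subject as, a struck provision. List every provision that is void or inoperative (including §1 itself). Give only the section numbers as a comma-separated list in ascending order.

§1 is struck. §2 does nothing except set the liquidated-damages amount by reference to §1; with §1 gone it has no independent effect and is inoperative. The whole of §7 is the introductory reduction to the liquidated-damages amount, defined by reference to §2, so §7 cannot stand once §2 is removed. Although §4 refers to §2, its operative terms do not depend on §2, so it remains in effect. §5 declares §1 and §7 mutually dependent; since one of them has fallen, all of them are of no effect. The remainder continues in force under §5. The provisions still in force are §3, §4, §5, and §6.

1, 2, 7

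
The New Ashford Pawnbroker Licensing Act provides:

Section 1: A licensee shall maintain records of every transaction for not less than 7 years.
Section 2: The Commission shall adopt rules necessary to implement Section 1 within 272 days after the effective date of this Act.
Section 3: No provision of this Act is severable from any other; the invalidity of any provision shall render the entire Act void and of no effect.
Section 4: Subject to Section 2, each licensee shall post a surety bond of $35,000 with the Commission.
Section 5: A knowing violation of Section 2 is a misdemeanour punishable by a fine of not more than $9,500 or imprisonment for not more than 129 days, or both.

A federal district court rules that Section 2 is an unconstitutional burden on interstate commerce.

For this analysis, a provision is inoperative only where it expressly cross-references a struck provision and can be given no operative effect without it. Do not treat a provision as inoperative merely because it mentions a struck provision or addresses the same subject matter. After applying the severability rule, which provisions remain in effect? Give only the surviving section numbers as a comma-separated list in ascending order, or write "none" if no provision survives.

none

Section 2 is struck. Section 5 operates only by reference to Section 2, so it falls with Section 2. Section 3 provides that the Act is not severable, so the invalidity of any one provision voids the entire Act. No provision of the Act survives.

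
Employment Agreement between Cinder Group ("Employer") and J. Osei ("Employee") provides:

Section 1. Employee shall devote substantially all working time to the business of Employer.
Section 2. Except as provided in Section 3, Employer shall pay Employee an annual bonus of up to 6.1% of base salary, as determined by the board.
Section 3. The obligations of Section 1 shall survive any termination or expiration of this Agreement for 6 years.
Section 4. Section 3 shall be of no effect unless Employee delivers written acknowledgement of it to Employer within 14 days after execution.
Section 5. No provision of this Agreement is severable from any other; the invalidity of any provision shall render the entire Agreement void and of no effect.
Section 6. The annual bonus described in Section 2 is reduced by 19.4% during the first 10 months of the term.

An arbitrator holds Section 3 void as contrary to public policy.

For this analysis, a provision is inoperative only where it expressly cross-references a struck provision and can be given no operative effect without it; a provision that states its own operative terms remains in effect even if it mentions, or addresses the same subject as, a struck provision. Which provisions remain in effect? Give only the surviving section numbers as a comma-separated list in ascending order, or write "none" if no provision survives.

Section 3 is struck. Section 4 operates only by reference to Section 3, so it falls with Section 3. Section 5 provides that the Agreement is not severable, so the invalidity of any one provision voids the entire Agreement. No provision of the Agreement survives.

none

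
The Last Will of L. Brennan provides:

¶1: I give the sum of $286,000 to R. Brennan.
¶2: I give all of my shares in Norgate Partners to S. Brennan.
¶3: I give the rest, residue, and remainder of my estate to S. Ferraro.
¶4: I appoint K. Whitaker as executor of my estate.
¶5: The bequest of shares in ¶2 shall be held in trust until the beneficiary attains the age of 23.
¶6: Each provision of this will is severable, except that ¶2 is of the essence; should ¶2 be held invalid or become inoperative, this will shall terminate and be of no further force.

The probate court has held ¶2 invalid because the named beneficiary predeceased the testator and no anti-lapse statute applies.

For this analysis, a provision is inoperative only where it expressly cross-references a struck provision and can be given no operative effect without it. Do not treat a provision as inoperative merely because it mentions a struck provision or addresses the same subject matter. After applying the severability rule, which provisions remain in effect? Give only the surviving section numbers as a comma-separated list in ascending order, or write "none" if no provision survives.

¶2 is struck. The only function of ¶5 is the trust for ¶2, so it cannot stand once ¶2 is removed. ¶6 makes ¶2 an essential term, and ¶2 is the provision held invalid; under ¶6, the entire will is therefore void. No provision of the will survives.

none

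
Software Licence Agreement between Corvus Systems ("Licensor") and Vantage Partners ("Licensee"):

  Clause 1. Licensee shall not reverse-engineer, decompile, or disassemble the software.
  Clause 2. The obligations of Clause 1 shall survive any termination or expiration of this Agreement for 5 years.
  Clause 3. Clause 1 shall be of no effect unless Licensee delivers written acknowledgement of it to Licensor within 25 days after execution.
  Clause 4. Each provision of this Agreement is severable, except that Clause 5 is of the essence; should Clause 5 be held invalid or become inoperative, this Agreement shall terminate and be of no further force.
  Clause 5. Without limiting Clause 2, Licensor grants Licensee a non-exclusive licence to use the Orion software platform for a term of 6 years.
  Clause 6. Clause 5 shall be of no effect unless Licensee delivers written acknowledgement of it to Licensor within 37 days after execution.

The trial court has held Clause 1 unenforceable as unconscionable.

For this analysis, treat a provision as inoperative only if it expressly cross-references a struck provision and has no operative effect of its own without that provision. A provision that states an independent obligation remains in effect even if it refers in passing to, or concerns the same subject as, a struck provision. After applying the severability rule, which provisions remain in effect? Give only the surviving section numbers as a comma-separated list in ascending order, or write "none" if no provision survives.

Clause 1 is struck. The only function of Clause 2 is the survival period for Clause 1, so it cannot stand once Clause 1 is removed. Clause 3 operates only by reference to Clause 1, so it falls with Clause 1. Although Clause 5 refers to Clause 2, its operative terms do not depend on Clause 2, so it remains in effect. Clause 4 makes Clause 5 an essential term, but Clause 5 is unaffected, so the severability proviso in Clause 4 preserves the remaining provisions. Clause 4, Clause 5, and Clause 6 remain in effect.

4, 5, 6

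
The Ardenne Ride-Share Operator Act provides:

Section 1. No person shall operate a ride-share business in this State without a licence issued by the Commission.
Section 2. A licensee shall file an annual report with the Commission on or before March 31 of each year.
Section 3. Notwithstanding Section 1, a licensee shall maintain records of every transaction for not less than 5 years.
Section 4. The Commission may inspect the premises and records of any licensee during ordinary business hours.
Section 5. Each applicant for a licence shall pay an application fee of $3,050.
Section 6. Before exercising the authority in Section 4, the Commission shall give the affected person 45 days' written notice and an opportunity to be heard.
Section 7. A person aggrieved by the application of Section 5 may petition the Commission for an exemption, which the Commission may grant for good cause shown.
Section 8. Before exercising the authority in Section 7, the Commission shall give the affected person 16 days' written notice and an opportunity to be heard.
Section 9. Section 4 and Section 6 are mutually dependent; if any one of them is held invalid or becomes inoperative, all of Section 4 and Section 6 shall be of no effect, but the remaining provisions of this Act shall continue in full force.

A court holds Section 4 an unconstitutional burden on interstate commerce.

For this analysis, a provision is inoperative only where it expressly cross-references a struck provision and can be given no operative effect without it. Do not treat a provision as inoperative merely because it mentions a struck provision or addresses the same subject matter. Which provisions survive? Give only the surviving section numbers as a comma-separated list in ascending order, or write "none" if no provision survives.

Section 4 is struck. Section 6 merely fixes the notice-and-hearing requirement for Section 4; with Section 4 gone it has nothing to operate on and falls away. Section 9 declares Section 4 and Section 6 mutually dependent; since one of them has fallen, all of them are of no effect. The remainder continues in force under Section 9. The provisions still in force are Section 1, Section 2, Section 3, Section 5, Section 7, Section 8, and Section 9.

1, 2, 3, 5, 7, 8, 9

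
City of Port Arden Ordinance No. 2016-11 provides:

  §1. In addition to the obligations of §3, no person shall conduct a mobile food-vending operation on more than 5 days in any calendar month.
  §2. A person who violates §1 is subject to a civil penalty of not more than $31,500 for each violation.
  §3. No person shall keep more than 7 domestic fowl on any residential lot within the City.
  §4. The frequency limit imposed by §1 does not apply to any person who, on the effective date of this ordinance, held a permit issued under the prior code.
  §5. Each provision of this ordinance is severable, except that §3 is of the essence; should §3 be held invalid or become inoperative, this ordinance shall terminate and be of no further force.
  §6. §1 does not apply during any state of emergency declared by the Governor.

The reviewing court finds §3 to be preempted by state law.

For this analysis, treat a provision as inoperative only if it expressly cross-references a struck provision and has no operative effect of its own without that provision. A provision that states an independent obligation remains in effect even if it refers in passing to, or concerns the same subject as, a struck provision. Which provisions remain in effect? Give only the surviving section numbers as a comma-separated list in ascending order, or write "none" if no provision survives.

§3 is struck. No other provision's operative terms depend on §3. §5 makes §3 an essential term, and §3 is the provision held invalid; under §5, the entire ordinance is therefore void. No provision of the ordinance survives.

none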